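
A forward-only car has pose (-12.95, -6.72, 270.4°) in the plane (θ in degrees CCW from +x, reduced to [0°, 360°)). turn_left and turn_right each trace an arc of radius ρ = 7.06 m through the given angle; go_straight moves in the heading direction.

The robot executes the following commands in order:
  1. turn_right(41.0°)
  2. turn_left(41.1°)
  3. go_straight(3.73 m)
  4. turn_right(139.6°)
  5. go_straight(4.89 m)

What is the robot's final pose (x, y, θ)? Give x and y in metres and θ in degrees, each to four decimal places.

set_pose: (x, y, θ) = (-12.9500, -6.7200, 270.4000°), ρ = 7.06
turn_right(41.0°): centre at ρ to the right, rotate −41.0° → (-14.6494, -11.3638, 229.4000°)
turn_left(41.1°): centre at ρ to the left, rotate +41.1° → (-16.3486, -16.0198, 270.5000°)
go_straight(3.73): x += 3.73·cos θ, y += 3.73·sin θ → (-16.3161, -19.7497, 270.5000°)
turn_right(139.6°): centre at ρ to the right, rotate −139.6° → (-28.7122, -24.4338, 130.9000°)
go_straight(4.89): x += 4.89·cos θ, y += 4.89·sin θ → (-31.9138, -20.7376, 130.9000°)

(-31.9138, -20.7376, 130.9000°)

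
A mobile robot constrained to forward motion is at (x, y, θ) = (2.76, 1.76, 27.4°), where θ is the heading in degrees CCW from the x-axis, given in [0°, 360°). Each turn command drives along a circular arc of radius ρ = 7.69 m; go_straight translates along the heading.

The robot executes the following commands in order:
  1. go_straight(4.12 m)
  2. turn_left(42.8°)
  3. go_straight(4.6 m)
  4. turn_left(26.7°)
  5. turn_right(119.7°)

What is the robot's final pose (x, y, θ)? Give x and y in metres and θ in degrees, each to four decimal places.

set_pose: (x, y, θ) = (2.7600, 1.7600, 27.4000°), ρ = 7.69
go_straight(4.12): x += 4.12·cos θ, y += 4.12·sin θ → (6.4178, 3.6560, 27.4000°)
turn_left(42.8°): centre at ρ to the left, rotate +42.8° → (10.1142, 7.8784, 70.2000°)
go_straight(4.6): x += 4.6·cos θ, y += 4.6·sin θ → (11.6724, 12.2065, 70.2000°)
turn_left(26.7°): centre at ρ to the left, rotate +26.7° → (12.0714, 15.7352, 96.9000°)
turn_right(119.7°): centre at ρ to the right, rotate −119.7° → (22.6857, 23.7482, -22.8000° ≡ 337.2000°)

(22.6857, 23.7482, 337.2000°)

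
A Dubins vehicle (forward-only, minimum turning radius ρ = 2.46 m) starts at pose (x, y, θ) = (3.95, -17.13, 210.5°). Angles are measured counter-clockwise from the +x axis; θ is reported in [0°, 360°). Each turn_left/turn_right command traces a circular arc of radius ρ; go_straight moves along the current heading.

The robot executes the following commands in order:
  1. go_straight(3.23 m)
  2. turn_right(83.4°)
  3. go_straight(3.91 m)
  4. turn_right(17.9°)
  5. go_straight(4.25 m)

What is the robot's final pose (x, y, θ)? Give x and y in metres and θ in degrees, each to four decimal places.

(-6.1610, -10.3266, 109.2000°)

set_pose: (x, y, θ) = (3.9500, -17.1300, 210.5000°), ρ = 2.46
go_straight(3.23): x += 3.23·cos θ, y += 3.23·sin θ → (1.1669, -18.7693, 210.5000°)
turn_right(83.4°): centre at ρ to the right, rotate −83.4° → (-2.0437, -18.1336, 127.1000°)
go_straight(3.91): x += 3.91·cos θ, y += 3.91·sin θ → (-4.4022, -15.0151, 127.1000°)
turn_right(17.9°): centre at ρ to the right, rotate −17.9° → (-4.7633, -14.3402, 109.2000°)
go_straight(4.25): x += 4.25·cos θ, y += 4.25·sin θ → (-6.1610, -10.3266, 109.2000°)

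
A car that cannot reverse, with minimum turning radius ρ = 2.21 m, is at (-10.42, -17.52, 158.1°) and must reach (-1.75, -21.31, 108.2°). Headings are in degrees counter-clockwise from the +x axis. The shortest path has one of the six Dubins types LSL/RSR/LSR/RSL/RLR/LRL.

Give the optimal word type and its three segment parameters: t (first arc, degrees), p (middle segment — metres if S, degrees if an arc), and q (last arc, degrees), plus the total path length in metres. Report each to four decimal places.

LSL: t = 183.7109°, p = 7.7838 m, q = 126.3891°, L = 19.7449 m

Let ψ = atan2(Δy, Δx) = atan2(-3.79, 8.67) = -23.6120° be the start→goal bearing.
Normalize: d = |goal − start| / ρ = 9.462188/2.21 = 4.281533, α = (θ_start − ψ) mod 360° = 181.7120° = 3.171473 rad, β = (θ_goal − ψ) mod 360° = 131.8120° = 2.300554 rad.
Common terms: sin α = -0.029876, cos α = -0.999554, sin β = 0.745336, cos β = -0.666689, cos(α−β) = 0.644124, d² = 18.331525. Work in radians in the unit-radius frame; every candidate has L = ρ·(t + p + q).
LSL: p² = 2 + d² − 2cos(α−β) + 2d(sin α − sin β) = 12.405084; p = √p² = 3.522085; φ = atan2(cos β − cos α, d + sin α − sin β) = 0.094649 rad; t = (φ − α) mod 2π = 3.206361 rad, q = (β − φ) mod 2π = 2.205905 rad → L = 2.21·(3.206361 + 3.522085 + 2.205905) = 2.21·8.934351 = 19.744916 m
RSR: p² = 2 + d² − 2cos(α−β) + 2d(sin β − sin α) = 25.681471; p = √p² = 5.067689; φ = atan2(cos α − cos β, d − sin α + sin β) = -0.065731 rad; t = (α − φ) mod 2π = 3.237204 rad, q = (φ − β) mod 2π = 3.916900 rad → L = 2.21·(3.237204 + 5.067689 + 3.916900) = 2.21·12.221794 = 27.010164 m
LSR: p² = d² − 2 + 2cos(α−β) + 2d(sin α + sin β) = 23.746300; p = √p² = 4.873018; φ = atan2(−cos α − cos β, d + sin α + sin β) − atan2(−2, p) = 0.711314 rad; t = (φ − α) mod 2π = 3.823026 rad, q = (φ − β) mod 2π = 4.693946 rad → L = 2.21·(3.823026 + 4.873018 + 4.693946) = 2.21·13.389989 = 29.591876 m
RSL: p² = d² − 2 + 2cos(α−β) − 2d(sin α + sin β) = 11.493244; p = √p² = 3.390169; φ = atan2(cos α + cos β, d − sin α − sin β) − atan2(2, p) = -0.970095 rad; t = (α − φ) mod 2π = 4.141569 rad, q = (β − φ) mod 2π = 3.270649 rad → L = 2.21·(4.141569 + 3.390169 + 3.270649) = 2.21·10.802387 = 23.873275 m
RLR: c = (6 − d² + 2cos(α−β) + 2d(sin α − sin β))/8 = -2.210184, |c| > 1 → infeasible
LRL: c = (6 − d² + 2cos(α−β) − 2d(sin α − sin β))/8 = -0.550636; p = 2π − arccos c = 4.129264 rad; φ = atan2(cos β − cos α, d + sin α − sin β) = 0.094649 rad; t = (φ − α + p/2) mod 2π = 5.270993 rad, q = (β − α − t + p) mod 2π = 4.270537 rad → L = 2.21·(5.270993 + 4.129264 + 4.270537) = 2.21·13.670793 = 30.212453 m
Shortest: LSL with L = 19.744916 m ≈ 19.7449 m
Convert LSL to answer units (arcs ×180/π): t = 3.206361·180/π = 183.7109°, p = ρ·p = 2.21·3.522085 = 7.7838 m, q = 2.205905·180/π = 126.3891°, L = 19.7449 m.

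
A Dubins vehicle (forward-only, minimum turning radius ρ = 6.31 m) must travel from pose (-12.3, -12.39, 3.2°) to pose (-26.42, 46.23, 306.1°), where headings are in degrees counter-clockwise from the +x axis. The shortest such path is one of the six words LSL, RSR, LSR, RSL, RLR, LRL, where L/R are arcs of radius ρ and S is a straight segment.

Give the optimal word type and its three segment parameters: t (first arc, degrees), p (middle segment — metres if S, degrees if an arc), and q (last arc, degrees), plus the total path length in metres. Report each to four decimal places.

LSR: t = 122.0234°, p = 50.5848 m, q = 179.1234°, L = 83.7502 m

Let ψ = atan2(Δy, Δx) = atan2(58.62, -14.12) = 103.5430° be the start→goal bearing.
Normalize: d = |goal − start| / ρ = 60.296590/6.31 = 9.555720, α = (θ_start − ψ) mod 360° = 259.6570° = 4.531869 rad, β = (θ_goal − ψ) mod 360° = 202.5570° = 3.535286 rad.
Common terms: sin α = -0.983750, cos α = -0.179541, sin β = -0.383602, cos β = -0.923499, cos(α−β) = 0.543174, d² = 91.311776. Work in radians in the unit-radius frame; every candidate has L = ρ·(t + p + q).
LSL: p² = 2 + d² − 2cos(α−β) + 2d(sin α − sin β) = 80.755721; p = √p² = 8.986419; φ = atan2(cos β − cos α, d + sin α − sin β) = -0.082882 rad; t = (φ − α) mod 2π = 1.668435 rad, q = (β − φ) mod 2π = 3.618168 rad → L = 6.31·(1.668435 + 8.986419 + 3.618168) = 6.31·14.273021 = 90.062762 m
RSR: p² = 2 + d² − 2cos(α−β) + 2d(sin β − sin α) = 103.695133; p = √p² = 10.183081; φ = atan2(cos α − cos β, d − sin α + sin β) = 0.073123 rad; t = (α − φ) mod 2π = 4.458746 rad, q = (φ − β) mod 2π = 2.821023 rad → L = 6.31·(4.458746 + 10.183081 + 2.821023) = 6.31·17.462849 = 110.190578 m
LSR: p² = d² − 2 + 2cos(α−β) + 2d(sin α + sin β) = 64.266058; p = √p² = 8.016611; φ = atan2(−cos α − cos β, d + sin α + sin β) − atan2(−2, p) = 0.378393 rad; t = (φ − α) mod 2π = 2.129710 rad, q = (φ − β) mod 2π = 3.126293 rad → L = 6.31·(2.129710 + 8.016611 + 3.126293) = 6.31·13.272614 = 83.750192 m
RSL: p² = d² − 2 + 2cos(α−β) − 2d(sin α + sin β) = 116.530192; p = √p² = 10.794915; φ = atan2(cos α + cos β, d − sin α − sin β) − atan2(2, p) = -0.283837 rad; t = (α − φ) mod 2π = 4.815705 rad, q = (β − φ) mod 2π = 3.819122 rad → L = 6.31·(4.815705 + 10.794915 + 3.819122) = 6.31·19.429743 = 122.601678 m
RLR: c = (6 − d² + 2cos(α−β) + 2d(sin α − sin β))/8 = -11.961892, |c| > 1 → infeasible
LRL: c = (6 − d² + 2cos(α−β) − 2d(sin α − sin β))/8 = -9.094465, |c| > 1 → infeasible
Shortest: LSR with L = 83.750192 m ≈ 83.7502 m
Convert LSR to answer units (arcs ×180/π): t = 2.129710·180/π = 122.0234°, p = ρ·p = 6.31·8.016611 = 50.5848 m, q = 3.126293·180/π = 179.1234°, L = 83.7502 m.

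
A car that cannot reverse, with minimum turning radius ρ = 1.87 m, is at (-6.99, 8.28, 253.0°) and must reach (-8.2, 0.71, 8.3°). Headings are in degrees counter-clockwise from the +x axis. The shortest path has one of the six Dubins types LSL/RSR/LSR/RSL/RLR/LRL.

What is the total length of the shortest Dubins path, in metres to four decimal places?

9.8954 m

Let ψ = atan2(Δy, Δx) = atan2(-7.57, -1.21) = -99.0814° be the start→goal bearing.
Normalize: d = |goal − start| / ρ = 7.666094/1.87 = 4.099516, α = (θ_start − ψ) mod 360° = 352.0814° = 6.144980 rad, β = (θ_goal − ψ) mod 360° = 107.3814° = 1.874159 rad.
Common terms: sin α = -0.137766, cos α = 0.990465, sin β = 0.954337, cos β = -0.298731, cos(α−β) = -0.427358, d² = 16.806028. Work in radians in the unit-radius frame; every candidate has L = ρ·(t + p + q).
LSL: p² = 2 + d² − 2cos(α−β) + 2d(sin α − sin β) = 10.706558; p = √p² = 3.272088; φ = atan2(cos β − cos α, d + sin α − sin β) = -0.404977 rad; t = (φ − α) mod 2π = 6.016413 rad, q = (β − φ) mod 2π = 2.279137 rad → L = 1.87·(6.016413 + 3.272088 + 2.279137) = 1.87·11.567638 = 21.631482 m
RSR: p² = 2 + d² − 2cos(α−β) + 2d(sin β − sin α) = 28.614930; p = √p² = 5.349293; φ = atan2(cos α − cos β, d − sin α + sin β) = 0.243399 rad; t = (α − φ) mod 2π = 5.901581 rad, q = (φ − β) mod 2π = 4.652425 rad → L = 1.87·(5.901581 + 5.349293 + 4.652425) = 1.87·15.903298 = 29.739168 m
LSR: p² = d² − 2 + 2cos(α−β) + 2d(sin α + sin β) = 20.646408; p = √p² = 4.543832; φ = atan2(−cos α − cos β, d + sin α + sin β) − atan2(−2, p) = 0.274848 rad; t = (φ − α) mod 2π = 0.413053 rad, q = (φ − β) mod 2π = 4.683874 rad → L = 1.87·(0.413053 + 4.543832 + 4.683874) = 1.87·9.640759 = 18.028220 m
RSL: p² = d² − 2 + 2cos(α−β) − 2d(sin α + sin β) = 7.256217; p = √p² = 2.693737; φ = atan2(cos α + cos β, d − sin α − sin β) − atan2(2, p) = -0.430992 rad; t = (α − φ) mod 2π = 0.292787 rad, q = (β − φ) mod 2π = 2.305152 rad → L = 1.87·(0.292787 + 2.693737 + 2.305152) = 1.87·5.291676 = 9.895433 m
RLR: c = (6 − d² + 2cos(α−β) + 2d(sin α − sin β))/8 = -2.576866, |c| > 1 → infeasible
LRL: c = (6 − d² + 2cos(α−β) − 2d(sin α − sin β))/8 = -0.338320; p = 2π − arccos c = 4.367258 rad; φ = atan2(cos β − cos α, d + sin α − sin β) = -0.404977 rad; t = (φ − α + p/2) mod 2π = 1.916857 rad, q = (β − α − t + p) mod 2π = 4.462766 rad → L = 1.87·(1.916857 + 4.367258 + 4.462766) = 1.87·10.746881 = 20.096668 m
Shortest: RSL with L = 9.895433 m ≈ 9.8954 m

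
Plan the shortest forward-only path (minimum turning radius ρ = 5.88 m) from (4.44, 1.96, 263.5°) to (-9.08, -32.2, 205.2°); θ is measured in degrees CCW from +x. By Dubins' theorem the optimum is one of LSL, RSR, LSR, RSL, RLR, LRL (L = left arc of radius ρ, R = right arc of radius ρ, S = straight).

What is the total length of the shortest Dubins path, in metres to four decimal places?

37.1956 m

Let ψ = atan2(Δy, Δx) = atan2(-34.16, -13.52) = -111.5929° be the start→goal bearing.
Normalize: d = |goal − start| / ρ = 36.738209/5.88 = 6.247995, α = (θ_start − ψ) mod 360° = 15.0929° = 0.263421 rad, β = (θ_goal − ψ) mod 360° = 316.7929° = 5.529079 rad.
Common terms: sin α = 0.260385, cos α = 0.965505, sin β = -0.684638, cos β = 0.728884, cos(α−β) = 0.525472, d² = 39.037438. Work in radians in the unit-radius frame; every candidate has L = ρ·(t + p + q).
LSL: p² = 2 + d² − 2cos(α−β) + 2d(sin α − sin β) = 51.795483; p = √p² = 7.196908; φ = atan2(cos β − cos α, d + sin α − sin β) = -0.032884 rad; t = (φ − α) mod 2π = 5.986881 rad, q = (β − φ) mod 2π = 5.561963 rad → L = 5.88·(5.986881 + 7.196908 + 5.561963) = 5.88·18.745752 = 110.225019 m
RSR: p² = 2 + d² − 2cos(α−β) + 2d(sin β − sin α) = 28.177506; p = √p² = 5.308249; φ = atan2(cos α − cos β, d − sin α + sin β) = 0.044591 rad; t = (α − φ) mod 2π = 0.218830 rad, q = (φ − β) mod 2π = 0.798697 rad → L = 5.88·(0.218830 + 5.308249 + 0.798697) = 5.88·6.325776 = 37.195562 m
LSR: p² = d² − 2 + 2cos(α−β) + 2d(sin α + sin β) = 32.786923; p = √p² = 5.725987; φ = atan2(−cos α − cos β, d + sin α + sin β) − atan2(−2, p) = 0.052909 rad; t = (φ − α) mod 2π = 6.072673 rad, q = (φ − β) mod 2π = 0.807015 rad → L = 5.88·(6.072673 + 5.725987 + 0.807015) = 5.88·12.605675 = 74.121368 m
RSL: p² = d² − 2 + 2cos(α−β) − 2d(sin α + sin β) = 43.389839; p = √p² = 6.587096; φ = atan2(cos α + cos β, d − sin α − sin β) − atan2(2, p) = -0.046089 rad; t = (α − φ) mod 2π = 0.309510 rad, q = (β − φ) mod 2π = 5.575168 rad → L = 5.88·(0.309510 + 6.587096 + 5.575168) = 5.88·12.471775 = 73.334036 m
RLR: c = (6 − d² + 2cos(α−β) + 2d(sin α − sin β))/8 = -2.522188, |c| > 1 → infeasible
LRL: c = (6 − d² + 2cos(α−β) − 2d(sin α − sin β))/8 = -5.474435, |c| > 1 → infeasible
Shortest: RSR with L = 37.195562 m ≈ 37.1956 m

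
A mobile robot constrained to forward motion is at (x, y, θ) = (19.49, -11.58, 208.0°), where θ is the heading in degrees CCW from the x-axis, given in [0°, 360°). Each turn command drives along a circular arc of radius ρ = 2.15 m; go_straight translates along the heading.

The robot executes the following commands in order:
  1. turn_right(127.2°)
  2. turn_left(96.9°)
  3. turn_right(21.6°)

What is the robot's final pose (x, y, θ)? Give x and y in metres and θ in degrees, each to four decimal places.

set_pose: (x, y, θ) = (19.4900, -11.5800, 208.0000°), ρ = 2.15
turn_right(127.2°): centre at ρ to the right, rotate −127.2° → (16.3583, -9.3379, 80.8000°)
turn_left(96.9°): centre at ρ to the left, rotate +96.9° → (14.3222, -6.8459, 177.7000°)
turn_right(21.6°): centre at ρ to the right, rotate −21.6° → (13.5375, -6.6633, 156.1000°)

(13.5375, -6.6633, 156.1000°)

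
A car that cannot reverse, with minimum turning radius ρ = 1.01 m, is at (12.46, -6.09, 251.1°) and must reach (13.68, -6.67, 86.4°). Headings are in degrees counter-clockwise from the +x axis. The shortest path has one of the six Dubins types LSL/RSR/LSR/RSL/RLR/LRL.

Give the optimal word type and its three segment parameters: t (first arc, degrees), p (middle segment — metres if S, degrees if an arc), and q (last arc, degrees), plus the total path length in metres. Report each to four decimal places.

Let ψ = atan2(Δy, Δx) = atan2(-0.58, 1.22) = -25.4269° be the start→goal bearing.
Normalize: d = |goal − start| / ρ = 1.350852/1.01 = 1.337477, α = (θ_start − ψ) mod 360° = 276.5269° = 4.826304 rad, β = (θ_goal − ψ) mod 360° = 111.8269° = 1.951747 rad.
Common terms: sin α = -0.993519, cos α = 0.113669, sin β = 0.928312, cos β = -0.371803, cos(α−β) = -0.964557, d² = 1.788844. Work in radians in the unit-radius frame; every candidate has L = ρ·(t + p + q).
LSL: p² = 2 + d² − 2cos(α−β) + 2d(sin α − sin β) = 0.577152; p = √p² = 0.759705; φ = atan2(cos β − cos α, d + sin α − sin β) = -2.448360 rad; t = (φ − α) mod 2π = 5.291707 rad, q = (β − φ) mod 2π = 4.400107 rad → L = 1.01·(5.291707 + 0.759705 + 4.400107) = 1.01·10.451519 = 10.556034 m
RSR: p² = 2 + d² − 2cos(α−β) + 2d(sin β − sin α) = 10.858766; p = √p² = 3.295264; φ = atan2(cos α − cos β, d − sin α + sin β) = 0.147863 rad; t = (α − φ) mod 2π = 4.678442 rad, q = (φ − β) mod 2π = 4.479301 rad → L = 1.01·(4.678442 + 3.295264 + 4.479301) = 1.01·12.453007 = 12.577537 m
LSR: p² = d² − 2 + 2cos(α−β) + 2d(sin α + sin β) = -2.314697 < 0 → infeasible
RSL: p² = d² − 2 + 2cos(α−β) − 2d(sin α + sin β) = -1.965845 < 0 → infeasible
RLR: c = (6 − d² + 2cos(α−β) + 2d(sin α − sin β))/8 = -0.357346; p = 2π − arccos c = 4.346965 rad; φ = atan2(cos α − cos β, d − sin α + sin β) = 0.147863 rad; t = (α − φ + p/2) mod 2π = 0.568739 rad, q = (α − β − t + p) mod 2π = 0.369598 rad → L = 1.01·(0.568739 + 4.346965 + 0.369598) = 1.01·5.285301 = 5.338154 m
LRL: c = (6 − d² + 2cos(α−β) − 2d(sin α − sin β))/8 = 0.927856; p = 2π − arccos c = 5.901011 rad; φ = atan2(cos β − cos α, d + sin α − sin β) = -2.448360 rad; t = (φ − α + p/2) mod 2π = 1.959027 rad, q = (β − α − t + p) mod 2π = 1.067427 rad → L = 1.01·(1.959027 + 5.901011 + 1.067427) = 1.01·8.927465 = 9.016739 m
Shortest: RLR with L = 5.338154 m ≈ 5.3382 m
Convert RLR to answer units (arcs ×180/π): t = 0.568739·180/π = 32.5863°, p = 4.346965·180/π = 249.0627°, q = 0.369598·180/π = 21.1764°, L = 5.3382 m.

RLR: t = 32.5863°, p = 249.0627°, q = 21.1764°, L = 5.3382 m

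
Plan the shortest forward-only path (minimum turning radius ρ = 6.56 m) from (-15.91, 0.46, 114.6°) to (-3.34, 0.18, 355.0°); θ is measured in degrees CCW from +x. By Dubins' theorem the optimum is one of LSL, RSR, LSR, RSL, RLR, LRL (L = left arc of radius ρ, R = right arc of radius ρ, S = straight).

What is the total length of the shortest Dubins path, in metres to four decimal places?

Let ψ = atan2(Δy, Δx) = atan2(-0.28, 12.57) = -1.2761° be the start→goal bearing.
Normalize: d = |goal − start| / ρ = 12.573118/6.56 = 1.916634, α = (θ_start − ψ) mod 360° = 115.8761° = 2.022419 rad, β = (θ_goal − ψ) mod 360° = 356.2761° = 6.218190 rad.
Common terms: sin α = 0.899740, cos α = -0.436426, sin β = -0.064949, cos β = 0.997889, cos(α−β) = -0.493942, d² = 3.673485. Work in radians in the unit-radius frame; every candidate has L = ρ·(t + p + q).
LSL: p² = 2 + d² − 2cos(α−β) + 2d(sin α − sin β) = 10.359281; p = √p² = 3.218584; φ = atan2(cos β − cos α, d + sin α − sin β) = 0.461884 rad; t = (φ − α) mod 2π = 4.722650 rad, q = (β − φ) mod 2π = 5.756307 rad → L = 6.56·(4.722650 + 3.218584 + 5.756307) = 6.56·13.697541 = 89.855866 m
RSR: p² = 2 + d² − 2cos(α−β) + 2d(sin β − sin α) = 2.963457; p = √p² = 1.721469; φ = atan2(cos α − cos β, d − sin α + sin β) = -0.984855 rad; t = (α − φ) mod 2π = 3.007274 rad, q = (φ − β) mod 2π = 5.363325 rad → L = 6.56·(3.007274 + 1.721469 + 5.363325) = 6.56·10.092068 = 66.203969 m
LSR: p² = d² − 2 + 2cos(α−β) + 2d(sin α + sin β) = 3.885579; p = √p² = 1.971187; φ = atan2(−cos α − cos β, d + sin α + sin β) − atan2(−2, p) = 0.591355 rad; t = (φ − α) mod 2π = 4.852121 rad, q = (φ − β) mod 2π = 0.656350 rad → L = 6.56·(4.852121 + 1.971187 + 0.656350) = 6.56·7.479658 = 49.066557 m
RSL: p² = d² − 2 + 2cos(α−β) − 2d(sin α + sin β) = -2.514376 < 0 → infeasible
RLR: c = (6 − d² + 2cos(α−β) + 2d(sin α − sin β))/8 = 0.629568; p = 2π − arccos c = 5.393386 rad; φ = atan2(cos α − cos β, d − sin α + sin β) = -0.984855 rad; t = (α − φ + p/2) mod 2π = 5.703967 rad, q = (α − β − t + p) mod 2π = 1.776833 rad → L = 6.56·(5.703967 + 5.393386 + 1.776833) = 6.56·12.874186 = 84.454658 m
LRL: c = (6 − d² + 2cos(α−β) − 2d(sin α − sin β))/8 = -0.294910; p = 2π − arccos c = 4.413027 rad; φ = atan2(cos β − cos α, d + sin α − sin β) = 0.461884 rad; t = (φ − α + p/2) mod 2π = 0.645979 rad, q = (β − α − t + p) mod 2π = 1.679635 rad → L = 6.56·(0.645979 + 4.413027 + 1.679635) = 6.56·6.738641 = 44.205486 m
Shortest: LRL with L = 44.205486 m ≈ 44.2055 m

44.2055 m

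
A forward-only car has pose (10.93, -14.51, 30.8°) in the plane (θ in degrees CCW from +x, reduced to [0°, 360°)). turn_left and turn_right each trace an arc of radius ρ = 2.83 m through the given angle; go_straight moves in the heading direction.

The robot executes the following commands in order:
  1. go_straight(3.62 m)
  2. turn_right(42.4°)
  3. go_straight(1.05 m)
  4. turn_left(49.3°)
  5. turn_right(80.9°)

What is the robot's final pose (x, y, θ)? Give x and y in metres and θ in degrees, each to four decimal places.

set_pose: (x, y, θ) = (10.9300, -14.5100, 30.8000°), ρ = 2.83
go_straight(3.62): x += 3.62·cos θ, y += 3.62·sin θ → (14.0394, -12.6564, 30.8000°)
turn_right(42.4°): centre at ρ to the right, rotate −42.4° → (16.0576, -12.3151, -11.6000° ≡ 348.4000°)
go_straight(1.05): x += 1.05·cos θ, y += 1.05·sin θ → (17.0861, -12.5262, 348.4000°)
turn_left(49.3°): centre at ρ to the left, rotate +49.3° → (19.3858, -11.9932, 397.7000° ≡ 37.7000°)
turn_right(80.9°): centre at ρ to the right, rotate −80.9° → (23.0537, -12.1693, -43.2000° ≡ 316.8000°)

(23.0537, -12.1693, 316.8000°)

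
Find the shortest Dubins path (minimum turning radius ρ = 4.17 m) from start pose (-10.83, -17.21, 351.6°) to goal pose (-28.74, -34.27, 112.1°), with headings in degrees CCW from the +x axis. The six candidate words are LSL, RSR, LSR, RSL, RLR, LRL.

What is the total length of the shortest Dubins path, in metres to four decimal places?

Let ψ = atan2(Δy, Δx) = atan2(-17.06, -17.91) = -136.3924° be the start→goal bearing.
Normalize: d = |goal − start| / ρ = 24.734828/4.17 = 5.931613, α = (θ_start − ψ) mod 360° = 127.9924° = 2.233889 rad, β = (θ_goal − ψ) mod 360° = 248.4924° = 4.337010 rad.
Common terms: sin α = 0.788093, cos α = -0.615557, sin β = -0.930369, cos β = -0.366625, cos(α−β) = -0.507538, d² = 35.184037. Work in radians in the unit-radius frame; every candidate has L = ρ·(t + p + q).
LSL: p² = 2 + d² − 2cos(α−β) + 2d(sin α − sin β) = 58.585611; p = √p² = 7.654124; φ = atan2(cos β − cos α, d + sin α − sin β) = 0.032528 rad; t = (φ − α) mod 2π = 4.081825 rad, q = (β − φ) mod 2π = 4.304482 rad → L = 4.17·(4.081825 + 7.654124 + 4.304482) = 4.17·16.040431 = 66.888597 m
RSR: p² = 2 + d² − 2cos(α−β) + 2d(sin β − sin α) = 17.812616; p = √p² = 4.220500; φ = atan2(cos α − cos β, d − sin α + sin β) = -0.059016 rad; t = (α − φ) mod 2π = 2.292904 rad, q = (φ − β) mod 2π = 1.887159 rad → L = 4.17·(2.292904 + 4.220500 + 1.887159) = 4.17·8.400563 = 35.030348 m
LSR: p² = d² − 2 + 2cos(α−β) + 2d(sin α + sin β) = 30.481104; p = √p² = 5.520969; φ = atan2(−cos α − cos β, d + sin α + sin β) − atan2(−2, p) = 0.515604 rad; t = (φ − α) mod 2π = 4.564901 rad, q = (φ − β) mod 2π = 2.461779 rad → L = 4.17·(4.564901 + 5.520969 + 2.461779) = 4.17·12.547649 = 52.323697 m
RSL: p² = d² − 2 + 2cos(α−β) − 2d(sin α + sin β) = 33.856817; p = √p² = 5.818661; φ = atan2(cos α + cos β, d − sin α − sin β) − atan2(2, p) = -0.491389 rad; t = (α − φ) mod 2π = 2.725277 rad, q = (β − φ) mod 2π = 4.828399 rad → L = 4.17·(2.725277 + 5.818661 + 4.828399) = 4.17·13.372337 = 55.762646 m
RLR: c = (6 − d² + 2cos(α−β) + 2d(sin α − sin β))/8 = -1.226577, |c| > 1 → infeasible
LRL: c = (6 − d² + 2cos(α−β) − 2d(sin α − sin β))/8 = -6.323201, |c| > 1 → infeasible
Shortest: RSR with L = 35.030348 m ≈ 35.0303 m

35.0303 m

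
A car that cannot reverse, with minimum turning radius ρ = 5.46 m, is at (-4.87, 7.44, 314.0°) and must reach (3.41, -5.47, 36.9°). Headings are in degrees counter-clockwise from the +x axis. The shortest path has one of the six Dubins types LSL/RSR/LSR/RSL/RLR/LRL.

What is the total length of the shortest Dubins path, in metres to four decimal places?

Let ψ = atan2(Δy, Δx) = atan2(-12.91, 8.28) = -57.3254° be the start→goal bearing.
Normalize: d = |goal − start| / ρ = 15.337096/5.46 = 2.808992, α = (θ_start − ψ) mod 360° = 11.3254° = 0.197665 rad, β = (θ_goal − ψ) mod 360° = 94.2254° = 1.644543 rad.
Common terms: sin α = 0.196380, cos α = 0.980528, sin β = 0.997282, cos β = -0.073680, cos(α−β) = 0.123601, d² = 7.890435. Work in radians in the unit-radius frame; every candidate has L = ρ·(t + p + q).
LSL: p² = 2 + d² − 2cos(α−β) + 2d(sin α − sin β) = 5.143781; p = √p² = 2.267990; φ = atan2(cos β − cos α, d + sin α − sin β) = -0.483431 rad; t = (φ − α) mod 2π = 5.602089 rad, q = (β − φ) mod 2π = 2.127975 rad → L = 5.46·(5.602089 + 2.267990 + 2.127975) = 5.46·9.998054 = 54.589373 m
RSR: p² = 2 + d² − 2cos(α−β) + 2d(sin β − sin α) = 14.142684; p = √p² = 3.760676; φ = atan2(cos α − cos β, d − sin α + sin β) = 0.284132 rad; t = (α − φ) mod 2π = 6.196719 rad, q = (φ − β) mod 2π = 4.922774 rad → L = 5.46·(6.196719 + 3.760676 + 4.922774) = 5.46·14.880169 = 81.245721 m
LSR: p² = d² − 2 + 2cos(α−β) + 2d(sin α + sin β) = 12.843614; p = √p² = 3.583799; φ = atan2(−cos α − cos β, d + sin α + sin β) − atan2(−2, p) = 0.286215 rad; t = (φ − α) mod 2π = 0.088550 rad, q = (φ − β) mod 2π = 4.924858 rad → L = 5.46·(0.088550 + 3.583799 + 4.924858) = 5.46·8.597207 = 46.940748 m
RSL: p² = d² − 2 + 2cos(α−β) − 2d(sin α + sin β) = -0.568338 < 0 → infeasible
RLR: c = (6 − d² + 2cos(α−β) + 2d(sin α − sin β))/8 = -0.767835; p = 2π − arccos c = 3.836933 rad; φ = atan2(cos α − cos β, d − sin α + sin β) = 0.284132 rad; t = (α − φ + p/2) mod 2π = 1.832000 rad, q = (α − β − t + p) mod 2π = 0.558055 rad → L = 5.46·(1.832000 + 3.836933 + 0.558055) = 5.46·6.226989 = 33.999359 m
LRL: c = (6 − d² + 2cos(α−β) − 2d(sin α − sin β))/8 = 0.357027; p = 2π − arccos c = 5.077473 rad; φ = atan2(cos β − cos α, d + sin α − sin β) = -0.483431 rad; t = (φ − α + p/2) mod 2π = 1.857640 rad, q = (β − α − t + p) mod 2π = 4.666711 rad → L = 5.46·(1.857640 + 5.077473 + 4.666711) = 5.46·11.601823 = 63.345954 m
Shortest: RLR with L = 33.999359 m ≈ 33.9994 m

33.9994 m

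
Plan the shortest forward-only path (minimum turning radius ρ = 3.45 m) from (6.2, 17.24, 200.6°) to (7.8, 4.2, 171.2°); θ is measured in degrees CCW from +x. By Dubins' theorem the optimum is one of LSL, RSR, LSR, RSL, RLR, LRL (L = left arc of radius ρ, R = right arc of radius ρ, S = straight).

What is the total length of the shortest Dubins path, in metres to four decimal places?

Let ψ = atan2(Δy, Δx) = atan2(-13.04, 1.60) = -83.0048° be the start→goal bearing.
Normalize: d = |goal − start| / ρ = 13.137793/3.45 = 3.808056, α = (θ_start − ψ) mod 360° = 283.6048° = 4.949838 rad, β = (θ_goal − ψ) mod 360° = 254.2048° = 4.436711 rad.
Common terms: sin α = -0.971941, cos α = 0.235224, sin β = -0.962241, cos β = -0.272200, cos(α−β) = 0.871214, d² = 14.501290. Work in radians in the unit-radius frame; every candidate has L = ρ·(t + p + q).
LSL: p² = 2 + d² − 2cos(α−β) + 2d(sin α − sin β) = 14.684982; p = √p² = 3.832099; φ = atan2(cos β − cos α, d + sin α − sin β) = -0.132804 rad; t = (φ − α) mod 2π = 1.200544 rad, q = (β − φ) mod 2π = 4.569515 rad → L = 3.45·(1.200544 + 3.832099 + 4.569515) = 3.45·9.602157 = 33.127443 m
RSR: p² = 2 + d² − 2cos(α−β) + 2d(sin β − sin α) = 14.832742; p = √p² = 3.851330; φ = atan2(cos α − cos β, d − sin α + sin β) = 0.132137 rad; t = (α − φ) mod 2π = 4.817701 rad, q = (φ − β) mod 2π = 1.978611 rad → L = 3.45·(4.817701 + 3.851330 + 1.978611) = 3.45·10.647642 = 36.734365 m
LSR: p² = d² − 2 + 2cos(α−β) + 2d(sin α + sin β) = -0.487230 < 0 → infeasible
RSL: p² = d² − 2 + 2cos(α−β) − 2d(sin α + sin β) = 28.974664; p = √p² = 5.382812; φ = atan2(cos α + cos β, d − sin α − sin β) − atan2(2, p) = -0.362184 rad; t = (α − φ) mod 2π = 5.312022 rad, q = (β − φ) mod 2π = 4.798895 rad → L = 3.45·(5.312022 + 5.382812 + 4.798895) = 3.45·15.493729 = 53.453366 m
RLR: c = (6 − d² + 2cos(α−β) + 2d(sin α − sin β))/8 = -0.854093; p = 2π − arccos c = 3.688585 rad; φ = atan2(cos α − cos β, d − sin α + sin β) = 0.132137 rad; t = (α − φ + p/2) mod 2π = 0.378808 rad, q = (α − β − t + p) mod 2π = 3.822904 rad → L = 3.45·(0.378808 + 3.688585 + 3.822904) = 3.45·7.890297 = 27.221524 m
LRL: c = (6 − d² + 2cos(α−β) − 2d(sin α − sin β))/8 = -0.835623; p = 2π − arccos c = 3.723123 rad; φ = atan2(cos β − cos α, d + sin α − sin β) = -0.132804 rad; t = (φ − α + p/2) mod 2π = 3.062105 rad, q = (β − α − t + p) mod 2π = 0.147891 rad → L = 3.45·(3.062105 + 3.723123 + 0.147891) = 3.45·6.933120 = 23.919264 m
Shortest: LRL with L = 23.919264 m ≈ 23.9193 m

23.9193 m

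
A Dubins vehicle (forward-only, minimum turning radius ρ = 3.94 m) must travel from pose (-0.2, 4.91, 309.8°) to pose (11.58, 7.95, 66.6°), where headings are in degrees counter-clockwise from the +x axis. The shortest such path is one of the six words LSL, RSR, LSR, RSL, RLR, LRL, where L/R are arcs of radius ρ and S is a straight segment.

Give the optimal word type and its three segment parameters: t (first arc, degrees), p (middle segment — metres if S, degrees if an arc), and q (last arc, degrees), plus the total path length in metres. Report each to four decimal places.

LSL: t = 72.2694°, p = 5.5432 m, q = 44.5306°, L = 13.5750 m

Let ψ = atan2(Δy, Δx) = atan2(3.04, 11.78) = 14.4703° be the start→goal bearing.
Normalize: d = |goal − start| / ρ = 12.165936/3.94 = 3.087801, α = (θ_start − ψ) mod 360° = 295.3297° = 5.154476 rad, β = (θ_goal − ψ) mod 360° = 52.1297° = 0.909835 rad.
Common terms: sin α = -0.903861, cos α = 0.427827, sin β = 0.789402, cos β = 0.613876, cos(α−β) = -0.450878, d² = 9.534515. Work in radians in the unit-radius frame; every candidate has L = ρ·(t + p + q).
LSL: p² = 2 + d² − 2cos(α−β) + 2d(sin α − sin β) = 1.979350; p = √p² = 1.406894; φ = atan2(cos β − cos α, d + sin α − sin β) = 0.132630 rad; t = (φ − α) mod 2π = 1.261339 rad, q = (β − φ) mod 2π = 0.777205 rad → L = 3.94·(1.261339 + 1.406894 + 0.777205) = 3.94·3.445438 = 13.575027 m
RSR: p² = 2 + d² − 2cos(α−β) + 2d(sin β − sin α) = 22.893191; p = √p² = 4.784683; φ = atan2(cos α − cos β, d − sin α + sin β) = -0.038894 rad; t = (α − φ) mod 2π = 5.193370 rad, q = (φ − β) mod 2π = 5.334456 rad → L = 3.94·(5.193370 + 4.784683 + 5.334456) = 3.94·15.312509 = 60.331285 m
LSR: p² = d² − 2 + 2cos(α−β) + 2d(sin α + sin β) = 5.925911; p = √p² = 2.434319; φ = atan2(−cos α − cos β, d + sin α + sin β) − atan2(−2, p) = 0.350780 rad; t = (φ − α) mod 2π = 1.479490 rad, q = (φ − β) mod 2π = 5.724131 rad → L = 3.94·(1.479490 + 2.434319 + 5.724131) = 3.94·9.637940 = 37.973484 m
RSL: p² = d² − 2 + 2cos(α−β) − 2d(sin α + sin β) = 7.339610; p = √p² = 2.709171; φ = atan2(cos α + cos β, d − sin α − sin β) − atan2(2, p) = -0.321422 rad; t = (α − φ) mod 2π = 5.475898 rad, q = (β − φ) mod 2π = 1.231257 rad → L = 3.94·(5.475898 + 2.709171 + 1.231257) = 3.94·9.416327 = 37.100327 m
RLR: c = (6 − d² + 2cos(α−β) + 2d(sin α − sin β))/8 = -1.861649, |c| > 1 → infeasible
LRL: c = (6 − d² + 2cos(α−β) − 2d(sin α − sin β))/8 = 0.752581; p = 2π − arccos c = 5.564362 rad; φ = atan2(cos β − cos α, d + sin α − sin β) = 0.132630 rad; t = (φ − α + p/2) mod 2π = 4.043520 rad, q = (β − α − t + p) mod 2π = 3.559386 rad → L = 3.94·(4.043520 + 5.564362 + 3.559386) = 3.94·13.167269 = 51.879040 m
Shortest: LSL with L = 13.575027 m ≈ 13.5750 m
Convert LSL to answer units (arcs ×180/π): t = 1.261339·180/π = 72.2694°, p = ρ·p = 3.94·1.406894 = 5.5432 m, q = 0.777205·180/π = 44.5306°, L = 13.5750 m.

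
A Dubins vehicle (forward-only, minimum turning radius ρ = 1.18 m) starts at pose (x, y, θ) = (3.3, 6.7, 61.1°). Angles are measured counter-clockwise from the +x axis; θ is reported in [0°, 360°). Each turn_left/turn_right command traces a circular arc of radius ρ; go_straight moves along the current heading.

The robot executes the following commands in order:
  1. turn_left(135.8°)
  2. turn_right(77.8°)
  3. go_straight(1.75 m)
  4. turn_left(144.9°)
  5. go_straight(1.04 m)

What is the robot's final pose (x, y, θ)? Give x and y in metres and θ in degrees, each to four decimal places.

set_pose: (x, y, θ) = (3.3000, 6.7000, 61.1000°), ρ = 1.18
turn_left(135.8°): centre at ρ to the left, rotate +135.8° → (1.9239, 8.3993, 196.9000°)
turn_right(77.8°): centre at ρ to the right, rotate −77.8° → (0.5498, 8.9545, 119.1000°)
go_straight(1.75): x += 1.75·cos θ, y += 1.75·sin θ → (-0.3012, 10.4836, 119.1000°)
turn_left(144.9°): centre at ρ to the left, rotate +144.9° → (-2.5058, 10.0330, 264.0000°)
go_straight(1.04): x += 1.04·cos θ, y += 1.04·sin θ → (-2.6145, 8.9987, 264.0000°)

(-2.6145, 8.9987, 264.0000°)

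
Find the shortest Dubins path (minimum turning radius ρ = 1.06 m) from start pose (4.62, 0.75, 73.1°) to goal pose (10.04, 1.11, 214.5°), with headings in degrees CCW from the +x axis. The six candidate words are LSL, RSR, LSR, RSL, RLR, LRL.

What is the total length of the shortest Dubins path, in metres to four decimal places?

Let ψ = atan2(Δy, Δx) = atan2(0.36, 5.42) = 3.8000° be the start→goal bearing.
Normalize: d = |goal − start| / ρ = 5.431943/1.06 = 5.124474, α = (θ_start − ψ) mod 360° = 69.3000° = 1.209512 rad, β = (θ_goal − ψ) mod 360° = 210.7000° = 3.677408 rad.
Common terms: sin α = 0.935444, cos α = 0.353476, sin β = -0.510542, cos β = -0.859853, cos(α−β) = -0.781520, d² = 26.260235. Work in radians in the unit-radius frame; every candidate has L = ρ·(t + p + q).
LSL: p² = 2 + d² − 2cos(α−β) + 2d(sin α − sin β) = 44.643112; p = √p² = 6.681550; φ = atan2(cos β − cos α, d + sin α − sin β) = -0.182607 rad; t = (φ − α) mod 2π = 4.891066 rad, q = (β − φ) mod 2π = 3.860015 rad → L = 1.06·(4.891066 + 6.681550 + 3.860015) = 1.06·15.432631 = 16.358589 m
RSR: p² = 2 + d² − 2cos(α−β) + 2d(sin β − sin α) = 15.003440; p = √p² = 3.873427; φ = atan2(cos α − cos β, d − sin α + sin β) = 0.318607 rad; t = (α − φ) mod 2π = 0.890905 rad, q = (φ − β) mod 2π = 2.924384 rad → L = 1.06·(0.890905 + 3.873427 + 2.924384) = 1.06·7.688717 = 8.150040 m
LSR: p² = d² − 2 + 2cos(α−β) + 2d(sin α + sin β) = 27.051987; p = √p² = 5.201153; φ = atan2(−cos α − cos β, d + sin α + sin β) − atan2(−2, p) = 0.458097 rad; t = (φ − α) mod 2π = 5.531770 rad, q = (φ − β) mod 2π = 3.063874 rad → L = 1.06·(5.531770 + 5.201153 + 3.063874) = 1.06·13.796797 = 14.624604 m
RSL: p² = d² − 2 + 2cos(α−β) − 2d(sin α + sin β) = 18.342401; p = √p² = 4.282803; φ = atan2(cos α + cos β, d − sin α − sin β) − atan2(2, p) = -0.544223 rad; t = (α − φ) mod 2π = 1.753736 rad, q = (β − φ) mod 2π = 4.221631 rad → L = 1.06·(1.753736 + 4.282803 + 4.221631) = 1.06·10.258170 = 10.873660 m
RLR: c = (6 − d² + 2cos(α−β) + 2d(sin α − sin β))/8 = -0.875430; p = 2π − arccos c = 3.646064 rad; φ = atan2(cos α − cos β, d − sin α + sin β) = 0.318607 rad; t = (α − φ + p/2) mod 2π = 2.713937 rad, q = (α − β − t + p) mod 2π = 4.747417 rad → L = 1.06·(2.713937 + 3.646064 + 4.747417) = 1.06·11.107418 = 11.773864 m
LRL: c = (6 − d² + 2cos(α−β) − 2d(sin α − sin β))/8 = -4.580389, |c| > 1 → infeasible
Shortest: RSR with L = 8.150040 m ≈ 8.1500 m

8.1500 m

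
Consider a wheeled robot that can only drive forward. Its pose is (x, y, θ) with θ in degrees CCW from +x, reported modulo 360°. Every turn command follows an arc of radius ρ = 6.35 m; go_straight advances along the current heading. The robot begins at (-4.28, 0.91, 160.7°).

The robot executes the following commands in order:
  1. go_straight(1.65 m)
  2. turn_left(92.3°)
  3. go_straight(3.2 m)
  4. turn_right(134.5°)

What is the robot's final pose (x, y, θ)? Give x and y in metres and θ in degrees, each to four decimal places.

set_pose: (x, y, θ) = (-4.2800, 0.9100, 160.7000°), ρ = 6.35
go_straight(1.65): x += 1.65·cos θ, y += 1.65·sin θ → (-5.8373, 1.4553, 160.7000°)
turn_left(92.3°): centre at ρ to the left, rotate +92.3° → (-14.0086, -2.6812, 253.0000°)
go_straight(3.2): x += 3.2·cos θ, y += 3.2·sin θ → (-14.9442, -5.7414, 253.0000°)
turn_right(134.5°): centre at ρ to the right, rotate −134.5° → (-26.5972, -6.9148, 118.5000°)

(-26.5972, -6.9148, 118.5000°)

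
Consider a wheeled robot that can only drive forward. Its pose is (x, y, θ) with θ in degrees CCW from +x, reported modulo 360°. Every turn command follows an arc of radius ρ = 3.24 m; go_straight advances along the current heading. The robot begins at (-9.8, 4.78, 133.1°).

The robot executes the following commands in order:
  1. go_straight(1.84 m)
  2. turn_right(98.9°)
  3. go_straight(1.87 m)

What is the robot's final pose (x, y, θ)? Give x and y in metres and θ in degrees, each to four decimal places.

set_pose: (x, y, θ) = (-9.8000, 4.7800, 133.1000°), ρ = 3.24
go_straight(1.84): x += 1.84·cos θ, y += 1.84·sin θ → (-11.0572, 6.1235, 133.1000°)
turn_right(98.9°): centre at ρ to the right, rotate −98.9° → (-10.5126, 11.0170, 34.2000°)
go_straight(1.87): x += 1.87·cos θ, y += 1.87·sin θ → (-8.9660, 12.0681, 34.2000°)

(-8.9660, 12.0681, 34.2000°)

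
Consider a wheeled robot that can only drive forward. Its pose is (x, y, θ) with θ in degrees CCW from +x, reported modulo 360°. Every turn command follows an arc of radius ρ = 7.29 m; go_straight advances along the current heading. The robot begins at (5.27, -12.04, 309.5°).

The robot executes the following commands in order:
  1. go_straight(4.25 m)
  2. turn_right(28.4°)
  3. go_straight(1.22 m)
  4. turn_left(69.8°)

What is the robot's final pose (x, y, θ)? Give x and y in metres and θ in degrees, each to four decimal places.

set_pose: (x, y, θ) = (5.2700, -12.0400, 309.5000°), ρ = 7.29
go_straight(4.25): x += 4.25·cos θ, y += 4.25·sin θ → (7.9733, -15.3194, 309.5000°)
turn_right(28.4°): centre at ρ to the right, rotate −28.4° → (9.5018, -18.5529, 281.1000°)
go_straight(1.22): x += 1.22·cos θ, y += 1.22·sin θ → (9.7367, -19.7501, 281.1000°)
turn_left(69.8°): centre at ρ to the left, rotate +69.8° → (15.7373, -25.5449, 350.9000°)

(15.7373, -25.5449, 350.9000°)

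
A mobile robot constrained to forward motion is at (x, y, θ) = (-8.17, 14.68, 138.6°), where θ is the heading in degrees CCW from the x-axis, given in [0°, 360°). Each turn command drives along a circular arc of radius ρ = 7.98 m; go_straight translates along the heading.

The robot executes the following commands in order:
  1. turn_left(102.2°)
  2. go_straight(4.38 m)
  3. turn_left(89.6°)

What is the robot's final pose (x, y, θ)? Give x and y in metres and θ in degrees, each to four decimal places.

set_pose: (x, y, θ) = (-8.1700, 14.6800, 138.6000°), ρ = 7.98
turn_left(102.2°): centre at ρ to the left, rotate +102.2° → (-20.4132, 12.5872, 240.8000°)
go_straight(4.38): x += 4.38·cos θ, y += 4.38·sin θ → (-22.5500, 8.7638, 240.8000°)
turn_left(89.6°): centre at ρ to the left, rotate +89.6° → (-19.5258, -2.0679, 330.4000°)

(-19.5258, -2.0679, 330.4000°)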